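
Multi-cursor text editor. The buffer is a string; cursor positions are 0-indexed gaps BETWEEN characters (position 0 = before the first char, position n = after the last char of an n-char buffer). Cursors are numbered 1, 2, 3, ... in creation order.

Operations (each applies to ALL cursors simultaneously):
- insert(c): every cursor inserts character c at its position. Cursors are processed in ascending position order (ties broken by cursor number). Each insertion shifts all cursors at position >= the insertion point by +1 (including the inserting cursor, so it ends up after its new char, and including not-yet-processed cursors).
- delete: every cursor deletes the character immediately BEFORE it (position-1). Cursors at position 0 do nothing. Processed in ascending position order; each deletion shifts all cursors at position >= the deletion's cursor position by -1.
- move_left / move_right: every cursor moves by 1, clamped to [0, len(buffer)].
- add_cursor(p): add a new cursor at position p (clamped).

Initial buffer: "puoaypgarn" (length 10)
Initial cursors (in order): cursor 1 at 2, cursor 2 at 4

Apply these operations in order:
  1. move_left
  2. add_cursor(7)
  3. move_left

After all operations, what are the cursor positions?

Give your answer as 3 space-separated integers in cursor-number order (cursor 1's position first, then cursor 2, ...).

After op 1 (move_left): buffer="puoaypgarn" (len 10), cursors c1@1 c2@3, authorship ..........
After op 2 (add_cursor(7)): buffer="puoaypgarn" (len 10), cursors c1@1 c2@3 c3@7, authorship ..........
After op 3 (move_left): buffer="puoaypgarn" (len 10), cursors c1@0 c2@2 c3@6, authorship ..........

Answer: 0 2 6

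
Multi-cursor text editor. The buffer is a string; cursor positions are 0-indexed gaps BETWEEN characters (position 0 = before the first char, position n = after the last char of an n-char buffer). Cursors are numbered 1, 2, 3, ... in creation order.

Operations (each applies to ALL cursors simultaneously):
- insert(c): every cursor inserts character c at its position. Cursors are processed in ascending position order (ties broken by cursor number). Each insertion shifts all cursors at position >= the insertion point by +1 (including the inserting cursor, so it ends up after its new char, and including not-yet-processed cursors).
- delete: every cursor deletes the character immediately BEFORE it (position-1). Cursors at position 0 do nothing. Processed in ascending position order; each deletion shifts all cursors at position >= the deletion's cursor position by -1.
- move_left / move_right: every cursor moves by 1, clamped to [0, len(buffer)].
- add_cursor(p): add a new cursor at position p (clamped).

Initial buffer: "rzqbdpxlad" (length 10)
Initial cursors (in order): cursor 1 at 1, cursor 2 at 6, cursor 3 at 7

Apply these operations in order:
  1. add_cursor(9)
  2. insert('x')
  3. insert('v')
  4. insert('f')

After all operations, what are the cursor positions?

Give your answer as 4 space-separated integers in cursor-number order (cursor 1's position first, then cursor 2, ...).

After op 1 (add_cursor(9)): buffer="rzqbdpxlad" (len 10), cursors c1@1 c2@6 c3@7 c4@9, authorship ..........
After op 2 (insert('x')): buffer="rxzqbdpxxxlaxd" (len 14), cursors c1@2 c2@8 c3@10 c4@13, authorship .1.....2.3..4.
After op 3 (insert('v')): buffer="rxvzqbdpxvxxvlaxvd" (len 18), cursors c1@3 c2@10 c3@13 c4@17, authorship .11.....22.33..44.
After op 4 (insert('f')): buffer="rxvfzqbdpxvfxxvflaxvfd" (len 22), cursors c1@4 c2@12 c3@16 c4@21, authorship .111.....222.333..444.

Answer: 4 12 16 21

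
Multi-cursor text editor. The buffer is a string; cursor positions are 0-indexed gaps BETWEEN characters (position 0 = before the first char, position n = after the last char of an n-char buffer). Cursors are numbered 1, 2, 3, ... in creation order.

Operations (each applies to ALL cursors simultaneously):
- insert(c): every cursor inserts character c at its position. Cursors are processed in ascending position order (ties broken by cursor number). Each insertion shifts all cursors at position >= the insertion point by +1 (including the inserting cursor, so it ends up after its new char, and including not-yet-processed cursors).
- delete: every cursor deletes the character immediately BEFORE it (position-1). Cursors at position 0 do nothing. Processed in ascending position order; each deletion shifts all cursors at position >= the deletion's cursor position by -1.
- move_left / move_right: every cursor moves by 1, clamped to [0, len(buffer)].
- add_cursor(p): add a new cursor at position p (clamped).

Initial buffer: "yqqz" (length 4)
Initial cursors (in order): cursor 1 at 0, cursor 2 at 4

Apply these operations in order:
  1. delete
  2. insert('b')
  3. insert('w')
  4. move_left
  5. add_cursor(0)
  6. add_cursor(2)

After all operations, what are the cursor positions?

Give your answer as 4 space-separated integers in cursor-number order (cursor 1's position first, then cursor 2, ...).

After op 1 (delete): buffer="yqq" (len 3), cursors c1@0 c2@3, authorship ...
After op 2 (insert('b')): buffer="byqqb" (len 5), cursors c1@1 c2@5, authorship 1...2
After op 3 (insert('w')): buffer="bwyqqbw" (len 7), cursors c1@2 c2@7, authorship 11...22
After op 4 (move_left): buffer="bwyqqbw" (len 7), cursors c1@1 c2@6, authorship 11...22
After op 5 (add_cursor(0)): buffer="bwyqqbw" (len 7), cursors c3@0 c1@1 c2@6, authorship 11...22
After op 6 (add_cursor(2)): buffer="bwyqqbw" (len 7), cursors c3@0 c1@1 c4@2 c2@6, authorship 11...22

Answer: 1 6 0 2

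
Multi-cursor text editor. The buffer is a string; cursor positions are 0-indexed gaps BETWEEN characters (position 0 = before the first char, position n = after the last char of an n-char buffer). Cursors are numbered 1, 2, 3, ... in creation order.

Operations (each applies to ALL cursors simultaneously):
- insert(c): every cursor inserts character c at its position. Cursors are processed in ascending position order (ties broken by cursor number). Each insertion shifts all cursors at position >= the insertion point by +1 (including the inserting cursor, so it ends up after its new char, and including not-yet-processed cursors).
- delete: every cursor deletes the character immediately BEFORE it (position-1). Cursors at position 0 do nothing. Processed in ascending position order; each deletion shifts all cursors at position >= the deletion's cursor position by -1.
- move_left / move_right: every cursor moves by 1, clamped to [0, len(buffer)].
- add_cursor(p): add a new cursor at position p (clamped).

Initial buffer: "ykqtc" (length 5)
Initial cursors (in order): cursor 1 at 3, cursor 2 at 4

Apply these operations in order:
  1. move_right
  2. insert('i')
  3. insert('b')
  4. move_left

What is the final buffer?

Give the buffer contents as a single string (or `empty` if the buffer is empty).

Answer: ykqtibcib

Derivation:
After op 1 (move_right): buffer="ykqtc" (len 5), cursors c1@4 c2@5, authorship .....
After op 2 (insert('i')): buffer="ykqtici" (len 7), cursors c1@5 c2@7, authorship ....1.2
After op 3 (insert('b')): buffer="ykqtibcib" (len 9), cursors c1@6 c2@9, authorship ....11.22
After op 4 (move_left): buffer="ykqtibcib" (len 9), cursors c1@5 c2@8, authorship ....11.22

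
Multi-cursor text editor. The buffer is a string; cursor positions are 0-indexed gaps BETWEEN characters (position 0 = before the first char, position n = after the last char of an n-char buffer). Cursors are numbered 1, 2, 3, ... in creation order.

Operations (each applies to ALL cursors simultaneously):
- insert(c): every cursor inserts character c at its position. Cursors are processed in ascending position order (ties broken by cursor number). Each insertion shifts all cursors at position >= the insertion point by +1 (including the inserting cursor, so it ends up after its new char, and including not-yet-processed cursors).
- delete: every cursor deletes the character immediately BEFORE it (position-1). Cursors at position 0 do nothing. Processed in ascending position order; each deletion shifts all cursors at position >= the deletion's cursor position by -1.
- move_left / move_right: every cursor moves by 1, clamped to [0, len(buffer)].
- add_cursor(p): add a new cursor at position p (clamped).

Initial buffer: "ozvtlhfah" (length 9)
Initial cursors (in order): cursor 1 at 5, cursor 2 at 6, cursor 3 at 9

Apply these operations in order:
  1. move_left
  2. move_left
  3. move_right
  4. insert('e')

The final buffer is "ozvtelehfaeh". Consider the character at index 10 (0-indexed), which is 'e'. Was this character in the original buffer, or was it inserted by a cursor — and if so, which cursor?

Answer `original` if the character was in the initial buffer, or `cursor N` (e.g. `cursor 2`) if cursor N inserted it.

Answer: cursor 3

Derivation:
After op 1 (move_left): buffer="ozvtlhfah" (len 9), cursors c1@4 c2@5 c3@8, authorship .........
After op 2 (move_left): buffer="ozvtlhfah" (len 9), cursors c1@3 c2@4 c3@7, authorship .........
After op 3 (move_right): buffer="ozvtlhfah" (len 9), cursors c1@4 c2@5 c3@8, authorship .........
After op 4 (insert('e')): buffer="ozvtelehfaeh" (len 12), cursors c1@5 c2@7 c3@11, authorship ....1.2...3.
Authorship (.=original, N=cursor N): . . . . 1 . 2 . . . 3 .
Index 10: author = 3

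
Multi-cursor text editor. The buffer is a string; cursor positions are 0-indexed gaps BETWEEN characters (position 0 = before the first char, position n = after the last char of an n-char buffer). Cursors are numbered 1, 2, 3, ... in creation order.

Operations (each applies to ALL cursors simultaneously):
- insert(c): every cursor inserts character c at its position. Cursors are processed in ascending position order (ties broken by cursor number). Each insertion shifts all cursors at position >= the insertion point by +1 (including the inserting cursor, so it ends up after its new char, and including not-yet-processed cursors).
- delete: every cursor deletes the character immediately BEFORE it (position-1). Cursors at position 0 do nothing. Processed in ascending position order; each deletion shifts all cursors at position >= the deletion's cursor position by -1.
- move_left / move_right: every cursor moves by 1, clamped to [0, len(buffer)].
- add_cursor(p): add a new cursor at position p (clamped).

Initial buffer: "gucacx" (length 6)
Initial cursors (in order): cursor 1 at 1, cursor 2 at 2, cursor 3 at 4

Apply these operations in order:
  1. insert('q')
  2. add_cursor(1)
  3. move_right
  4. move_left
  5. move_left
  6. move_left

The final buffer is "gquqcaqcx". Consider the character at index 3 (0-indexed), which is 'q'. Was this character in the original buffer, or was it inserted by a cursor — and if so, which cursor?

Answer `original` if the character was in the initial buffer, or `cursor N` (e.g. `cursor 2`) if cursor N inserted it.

Answer: cursor 2

Derivation:
After op 1 (insert('q')): buffer="gquqcaqcx" (len 9), cursors c1@2 c2@4 c3@7, authorship .1.2..3..
After op 2 (add_cursor(1)): buffer="gquqcaqcx" (len 9), cursors c4@1 c1@2 c2@4 c3@7, authorship .1.2..3..
After op 3 (move_right): buffer="gquqcaqcx" (len 9), cursors c4@2 c1@3 c2@5 c3@8, authorship .1.2..3..
After op 4 (move_left): buffer="gquqcaqcx" (len 9), cursors c4@1 c1@2 c2@4 c3@7, authorship .1.2..3..
After op 5 (move_left): buffer="gquqcaqcx" (len 9), cursors c4@0 c1@1 c2@3 c3@6, authorship .1.2..3..
After op 6 (move_left): buffer="gquqcaqcx" (len 9), cursors c1@0 c4@0 c2@2 c3@5, authorship .1.2..3..
Authorship (.=original, N=cursor N): . 1 . 2 . . 3 . .
Index 3: author = 2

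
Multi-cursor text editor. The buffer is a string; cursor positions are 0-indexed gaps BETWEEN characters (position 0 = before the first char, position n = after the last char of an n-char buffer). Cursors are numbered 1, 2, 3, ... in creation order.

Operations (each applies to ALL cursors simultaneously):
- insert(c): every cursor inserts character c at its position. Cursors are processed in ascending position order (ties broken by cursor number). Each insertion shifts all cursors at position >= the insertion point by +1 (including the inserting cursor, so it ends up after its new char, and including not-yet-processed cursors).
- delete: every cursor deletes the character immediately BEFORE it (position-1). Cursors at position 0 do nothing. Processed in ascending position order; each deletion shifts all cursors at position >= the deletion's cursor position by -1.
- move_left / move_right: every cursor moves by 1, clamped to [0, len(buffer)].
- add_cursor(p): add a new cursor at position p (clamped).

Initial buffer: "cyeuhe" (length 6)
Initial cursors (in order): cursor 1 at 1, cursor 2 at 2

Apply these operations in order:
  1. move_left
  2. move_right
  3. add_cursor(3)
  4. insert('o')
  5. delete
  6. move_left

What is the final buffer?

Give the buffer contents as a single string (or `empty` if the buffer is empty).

After op 1 (move_left): buffer="cyeuhe" (len 6), cursors c1@0 c2@1, authorship ......
After op 2 (move_right): buffer="cyeuhe" (len 6), cursors c1@1 c2@2, authorship ......
After op 3 (add_cursor(3)): buffer="cyeuhe" (len 6), cursors c1@1 c2@2 c3@3, authorship ......
After op 4 (insert('o')): buffer="coyoeouhe" (len 9), cursors c1@2 c2@4 c3@6, authorship .1.2.3...
After op 5 (delete): buffer="cyeuhe" (len 6), cursors c1@1 c2@2 c3@3, authorship ......
After op 6 (move_left): buffer="cyeuhe" (len 6), cursors c1@0 c2@1 c3@2, authorship ......

Answer: cyeuhe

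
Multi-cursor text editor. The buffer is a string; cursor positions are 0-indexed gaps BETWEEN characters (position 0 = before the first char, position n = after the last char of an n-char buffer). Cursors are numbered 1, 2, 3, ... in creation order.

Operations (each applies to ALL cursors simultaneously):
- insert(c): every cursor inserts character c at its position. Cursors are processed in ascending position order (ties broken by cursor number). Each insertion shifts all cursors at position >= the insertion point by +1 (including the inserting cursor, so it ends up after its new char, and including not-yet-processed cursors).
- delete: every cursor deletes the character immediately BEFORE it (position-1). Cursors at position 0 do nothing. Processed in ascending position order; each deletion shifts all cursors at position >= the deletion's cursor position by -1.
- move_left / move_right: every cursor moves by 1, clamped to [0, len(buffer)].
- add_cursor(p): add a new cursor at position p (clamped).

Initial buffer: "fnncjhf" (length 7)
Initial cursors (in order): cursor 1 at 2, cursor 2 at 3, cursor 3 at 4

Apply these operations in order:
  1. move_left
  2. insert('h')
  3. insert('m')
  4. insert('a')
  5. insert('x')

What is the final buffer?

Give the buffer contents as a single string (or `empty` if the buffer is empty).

Answer: fhmaxnhmaxnhmaxcjhf

Derivation:
After op 1 (move_left): buffer="fnncjhf" (len 7), cursors c1@1 c2@2 c3@3, authorship .......
After op 2 (insert('h')): buffer="fhnhnhcjhf" (len 10), cursors c1@2 c2@4 c3@6, authorship .1.2.3....
After op 3 (insert('m')): buffer="fhmnhmnhmcjhf" (len 13), cursors c1@3 c2@6 c3@9, authorship .11.22.33....
After op 4 (insert('a')): buffer="fhmanhmanhmacjhf" (len 16), cursors c1@4 c2@8 c3@12, authorship .111.222.333....
After op 5 (insert('x')): buffer="fhmaxnhmaxnhmaxcjhf" (len 19), cursors c1@5 c2@10 c3@15, authorship .1111.2222.3333....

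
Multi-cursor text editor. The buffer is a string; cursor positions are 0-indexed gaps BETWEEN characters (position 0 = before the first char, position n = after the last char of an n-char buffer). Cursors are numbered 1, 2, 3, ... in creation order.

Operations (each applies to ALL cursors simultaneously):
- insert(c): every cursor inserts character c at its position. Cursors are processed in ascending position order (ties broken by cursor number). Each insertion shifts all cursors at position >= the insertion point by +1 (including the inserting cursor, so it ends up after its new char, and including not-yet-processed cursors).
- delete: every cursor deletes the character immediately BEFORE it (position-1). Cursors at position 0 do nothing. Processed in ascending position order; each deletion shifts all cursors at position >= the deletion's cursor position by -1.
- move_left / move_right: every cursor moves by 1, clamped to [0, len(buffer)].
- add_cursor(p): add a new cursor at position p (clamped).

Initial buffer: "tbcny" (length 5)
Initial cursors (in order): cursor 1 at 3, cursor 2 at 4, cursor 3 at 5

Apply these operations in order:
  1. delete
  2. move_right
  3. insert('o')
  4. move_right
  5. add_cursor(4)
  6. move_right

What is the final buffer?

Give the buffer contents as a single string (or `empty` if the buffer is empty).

Answer: tbooo

Derivation:
After op 1 (delete): buffer="tb" (len 2), cursors c1@2 c2@2 c3@2, authorship ..
After op 2 (move_right): buffer="tb" (len 2), cursors c1@2 c2@2 c3@2, authorship ..
After op 3 (insert('o')): buffer="tbooo" (len 5), cursors c1@5 c2@5 c3@5, authorship ..123
After op 4 (move_right): buffer="tbooo" (len 5), cursors c1@5 c2@5 c3@5, authorship ..123
After op 5 (add_cursor(4)): buffer="tbooo" (len 5), cursors c4@4 c1@5 c2@5 c3@5, authorship ..123
After op 6 (move_right): buffer="tbooo" (len 5), cursors c1@5 c2@5 c3@5 c4@5, authorship ..123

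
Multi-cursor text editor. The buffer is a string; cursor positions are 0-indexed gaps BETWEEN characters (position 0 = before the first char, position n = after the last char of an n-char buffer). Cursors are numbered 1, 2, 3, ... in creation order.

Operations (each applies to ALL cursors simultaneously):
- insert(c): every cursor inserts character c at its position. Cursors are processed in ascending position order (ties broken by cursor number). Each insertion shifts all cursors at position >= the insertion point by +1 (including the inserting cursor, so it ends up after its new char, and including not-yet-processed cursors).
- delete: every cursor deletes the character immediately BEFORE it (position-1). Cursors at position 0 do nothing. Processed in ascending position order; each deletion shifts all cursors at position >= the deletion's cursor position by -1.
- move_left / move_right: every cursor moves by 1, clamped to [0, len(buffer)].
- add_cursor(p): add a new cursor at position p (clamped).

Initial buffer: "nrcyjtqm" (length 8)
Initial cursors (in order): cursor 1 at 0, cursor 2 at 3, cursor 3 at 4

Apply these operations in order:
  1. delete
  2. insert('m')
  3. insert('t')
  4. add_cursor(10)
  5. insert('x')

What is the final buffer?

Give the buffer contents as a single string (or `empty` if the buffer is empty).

Answer: mtxnrmmttxxjtxqm

Derivation:
After op 1 (delete): buffer="nrjtqm" (len 6), cursors c1@0 c2@2 c3@2, authorship ......
After op 2 (insert('m')): buffer="mnrmmjtqm" (len 9), cursors c1@1 c2@5 c3@5, authorship 1..23....
After op 3 (insert('t')): buffer="mtnrmmttjtqm" (len 12), cursors c1@2 c2@8 c3@8, authorship 11..2323....
After op 4 (add_cursor(10)): buffer="mtnrmmttjtqm" (len 12), cursors c1@2 c2@8 c3@8 c4@10, authorship 11..2323....
After op 5 (insert('x')): buffer="mtxnrmmttxxjtxqm" (len 16), cursors c1@3 c2@11 c3@11 c4@14, authorship 111..232323..4..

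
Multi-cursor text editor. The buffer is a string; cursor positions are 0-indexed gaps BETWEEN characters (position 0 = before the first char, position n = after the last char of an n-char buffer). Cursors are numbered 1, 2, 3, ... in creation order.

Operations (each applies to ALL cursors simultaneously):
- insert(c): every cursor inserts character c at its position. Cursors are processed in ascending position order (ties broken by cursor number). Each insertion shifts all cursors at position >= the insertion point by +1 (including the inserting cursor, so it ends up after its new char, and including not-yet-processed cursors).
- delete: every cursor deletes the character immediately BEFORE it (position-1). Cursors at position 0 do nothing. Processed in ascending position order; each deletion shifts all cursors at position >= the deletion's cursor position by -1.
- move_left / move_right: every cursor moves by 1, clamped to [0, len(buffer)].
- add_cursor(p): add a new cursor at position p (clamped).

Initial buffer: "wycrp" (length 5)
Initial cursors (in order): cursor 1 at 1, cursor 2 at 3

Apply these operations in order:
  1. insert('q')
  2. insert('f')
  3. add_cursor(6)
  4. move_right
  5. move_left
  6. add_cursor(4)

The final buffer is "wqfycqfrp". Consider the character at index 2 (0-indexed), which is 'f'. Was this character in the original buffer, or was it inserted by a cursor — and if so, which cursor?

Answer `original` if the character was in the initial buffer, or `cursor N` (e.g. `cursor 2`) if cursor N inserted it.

After op 1 (insert('q')): buffer="wqycqrp" (len 7), cursors c1@2 c2@5, authorship .1..2..
After op 2 (insert('f')): buffer="wqfycqfrp" (len 9), cursors c1@3 c2@7, authorship .11..22..
After op 3 (add_cursor(6)): buffer="wqfycqfrp" (len 9), cursors c1@3 c3@6 c2@7, authorship .11..22..
After op 4 (move_right): buffer="wqfycqfrp" (len 9), cursors c1@4 c3@7 c2@8, authorship .11..22..
After op 5 (move_left): buffer="wqfycqfrp" (len 9), cursors c1@3 c3@6 c2@7, authorship .11..22..
After op 6 (add_cursor(4)): buffer="wqfycqfrp" (len 9), cursors c1@3 c4@4 c3@6 c2@7, authorship .11..22..
Authorship (.=original, N=cursor N): . 1 1 . . 2 2 . .
Index 2: author = 1

Answer: cursor 1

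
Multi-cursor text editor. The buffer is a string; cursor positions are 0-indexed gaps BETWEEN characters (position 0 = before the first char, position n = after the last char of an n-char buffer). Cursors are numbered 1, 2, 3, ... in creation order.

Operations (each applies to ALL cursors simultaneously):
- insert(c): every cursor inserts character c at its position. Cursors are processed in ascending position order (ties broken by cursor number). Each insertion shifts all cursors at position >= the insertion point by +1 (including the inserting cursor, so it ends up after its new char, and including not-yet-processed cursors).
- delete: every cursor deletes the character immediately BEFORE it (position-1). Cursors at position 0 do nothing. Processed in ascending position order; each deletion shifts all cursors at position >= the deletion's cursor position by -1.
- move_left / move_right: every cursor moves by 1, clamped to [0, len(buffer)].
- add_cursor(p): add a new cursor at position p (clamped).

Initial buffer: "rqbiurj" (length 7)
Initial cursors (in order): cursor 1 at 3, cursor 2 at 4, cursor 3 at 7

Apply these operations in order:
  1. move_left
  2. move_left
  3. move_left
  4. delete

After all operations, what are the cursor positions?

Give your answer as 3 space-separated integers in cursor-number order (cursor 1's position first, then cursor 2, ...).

Answer: 0 0 2

Derivation:
After op 1 (move_left): buffer="rqbiurj" (len 7), cursors c1@2 c2@3 c3@6, authorship .......
After op 2 (move_left): buffer="rqbiurj" (len 7), cursors c1@1 c2@2 c3@5, authorship .......
After op 3 (move_left): buffer="rqbiurj" (len 7), cursors c1@0 c2@1 c3@4, authorship .......
After op 4 (delete): buffer="qburj" (len 5), cursors c1@0 c2@0 c3@2, authorship .....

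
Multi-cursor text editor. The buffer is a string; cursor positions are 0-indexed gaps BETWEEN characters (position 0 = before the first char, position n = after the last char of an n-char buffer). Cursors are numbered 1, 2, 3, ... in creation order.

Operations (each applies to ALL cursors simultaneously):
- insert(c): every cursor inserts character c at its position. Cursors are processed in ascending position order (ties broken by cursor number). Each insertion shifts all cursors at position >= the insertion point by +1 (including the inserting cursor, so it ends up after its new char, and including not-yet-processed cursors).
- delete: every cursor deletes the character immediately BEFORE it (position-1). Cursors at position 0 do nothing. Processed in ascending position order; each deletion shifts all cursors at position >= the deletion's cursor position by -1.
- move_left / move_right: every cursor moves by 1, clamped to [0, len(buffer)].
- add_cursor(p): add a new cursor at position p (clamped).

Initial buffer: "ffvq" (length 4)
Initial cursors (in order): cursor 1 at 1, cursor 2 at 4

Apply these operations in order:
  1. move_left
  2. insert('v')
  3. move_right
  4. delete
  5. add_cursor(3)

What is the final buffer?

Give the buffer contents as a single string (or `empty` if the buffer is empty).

Answer: vfvv

Derivation:
After op 1 (move_left): buffer="ffvq" (len 4), cursors c1@0 c2@3, authorship ....
After op 2 (insert('v')): buffer="vffvvq" (len 6), cursors c1@1 c2@5, authorship 1...2.
After op 3 (move_right): buffer="vffvvq" (len 6), cursors c1@2 c2@6, authorship 1...2.
After op 4 (delete): buffer="vfvv" (len 4), cursors c1@1 c2@4, authorship 1..2
After op 5 (add_cursor(3)): buffer="vfvv" (len 4), cursors c1@1 c3@3 c2@4, authorship 1..2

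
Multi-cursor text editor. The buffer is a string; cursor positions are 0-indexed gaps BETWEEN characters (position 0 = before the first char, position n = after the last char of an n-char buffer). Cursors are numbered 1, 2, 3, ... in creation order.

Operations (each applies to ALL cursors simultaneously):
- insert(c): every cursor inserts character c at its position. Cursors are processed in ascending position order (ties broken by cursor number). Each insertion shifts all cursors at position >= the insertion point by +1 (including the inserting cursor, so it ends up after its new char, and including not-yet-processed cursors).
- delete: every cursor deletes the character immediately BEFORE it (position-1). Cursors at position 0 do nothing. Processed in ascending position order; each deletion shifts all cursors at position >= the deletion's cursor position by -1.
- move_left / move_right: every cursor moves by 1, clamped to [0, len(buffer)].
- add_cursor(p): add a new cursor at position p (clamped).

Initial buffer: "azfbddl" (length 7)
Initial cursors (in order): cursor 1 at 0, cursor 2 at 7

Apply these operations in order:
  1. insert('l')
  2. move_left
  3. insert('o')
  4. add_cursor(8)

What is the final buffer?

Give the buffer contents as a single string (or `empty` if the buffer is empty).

After op 1 (insert('l')): buffer="lazfbddll" (len 9), cursors c1@1 c2@9, authorship 1.......2
After op 2 (move_left): buffer="lazfbddll" (len 9), cursors c1@0 c2@8, authorship 1.......2
After op 3 (insert('o')): buffer="olazfbddlol" (len 11), cursors c1@1 c2@10, authorship 11.......22
After op 4 (add_cursor(8)): buffer="olazfbddlol" (len 11), cursors c1@1 c3@8 c2@10, authorship 11.......22

Answer: olazfbddlol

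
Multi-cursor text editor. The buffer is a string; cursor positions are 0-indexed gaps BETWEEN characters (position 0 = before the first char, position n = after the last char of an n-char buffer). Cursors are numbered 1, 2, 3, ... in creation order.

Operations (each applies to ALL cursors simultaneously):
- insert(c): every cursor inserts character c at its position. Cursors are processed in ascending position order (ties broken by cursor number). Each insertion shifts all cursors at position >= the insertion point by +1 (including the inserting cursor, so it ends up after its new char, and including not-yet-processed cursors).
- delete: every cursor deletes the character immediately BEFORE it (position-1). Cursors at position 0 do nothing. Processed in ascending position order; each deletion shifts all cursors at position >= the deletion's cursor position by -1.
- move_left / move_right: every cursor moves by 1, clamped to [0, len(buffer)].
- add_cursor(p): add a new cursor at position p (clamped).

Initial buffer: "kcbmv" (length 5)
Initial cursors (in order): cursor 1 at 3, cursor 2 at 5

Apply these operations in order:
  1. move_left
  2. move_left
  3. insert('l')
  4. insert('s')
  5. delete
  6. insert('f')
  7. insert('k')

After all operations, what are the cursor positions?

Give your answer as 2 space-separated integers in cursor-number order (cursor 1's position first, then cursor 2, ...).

After op 1 (move_left): buffer="kcbmv" (len 5), cursors c1@2 c2@4, authorship .....
After op 2 (move_left): buffer="kcbmv" (len 5), cursors c1@1 c2@3, authorship .....
After op 3 (insert('l')): buffer="klcblmv" (len 7), cursors c1@2 c2@5, authorship .1..2..
After op 4 (insert('s')): buffer="klscblsmv" (len 9), cursors c1@3 c2@7, authorship .11..22..
After op 5 (delete): buffer="klcblmv" (len 7), cursors c1@2 c2@5, authorship .1..2..
After op 6 (insert('f')): buffer="klfcblfmv" (len 9), cursors c1@3 c2@7, authorship .11..22..
After op 7 (insert('k')): buffer="klfkcblfkmv" (len 11), cursors c1@4 c2@9, authorship .111..222..

Answer: 4 9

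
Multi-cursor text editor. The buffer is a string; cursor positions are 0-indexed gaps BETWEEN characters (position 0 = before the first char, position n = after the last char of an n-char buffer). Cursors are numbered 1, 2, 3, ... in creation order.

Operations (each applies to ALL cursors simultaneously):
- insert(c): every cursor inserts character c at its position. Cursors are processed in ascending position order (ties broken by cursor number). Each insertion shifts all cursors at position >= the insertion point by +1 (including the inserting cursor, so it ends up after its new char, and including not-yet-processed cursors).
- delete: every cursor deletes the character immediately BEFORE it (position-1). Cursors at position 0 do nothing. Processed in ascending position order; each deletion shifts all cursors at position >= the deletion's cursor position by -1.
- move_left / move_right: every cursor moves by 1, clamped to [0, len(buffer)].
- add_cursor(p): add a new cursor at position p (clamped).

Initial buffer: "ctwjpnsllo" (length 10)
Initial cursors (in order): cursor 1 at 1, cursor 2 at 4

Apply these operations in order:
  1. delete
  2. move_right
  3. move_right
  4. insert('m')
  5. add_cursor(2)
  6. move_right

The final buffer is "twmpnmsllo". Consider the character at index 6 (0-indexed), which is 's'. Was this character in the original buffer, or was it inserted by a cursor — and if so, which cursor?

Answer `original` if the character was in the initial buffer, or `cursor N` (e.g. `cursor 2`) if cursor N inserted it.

Answer: original

Derivation:
After op 1 (delete): buffer="twpnsllo" (len 8), cursors c1@0 c2@2, authorship ........
After op 2 (move_right): buffer="twpnsllo" (len 8), cursors c1@1 c2@3, authorship ........
After op 3 (move_right): buffer="twpnsllo" (len 8), cursors c1@2 c2@4, authorship ........
After op 4 (insert('m')): buffer="twmpnmsllo" (len 10), cursors c1@3 c2@6, authorship ..1..2....
After op 5 (add_cursor(2)): buffer="twmpnmsllo" (len 10), cursors c3@2 c1@3 c2@6, authorship ..1..2....
After op 6 (move_right): buffer="twmpnmsllo" (len 10), cursors c3@3 c1@4 c2@7, authorship ..1..2....
Authorship (.=original, N=cursor N): . . 1 . . 2 . . . .
Index 6: author = original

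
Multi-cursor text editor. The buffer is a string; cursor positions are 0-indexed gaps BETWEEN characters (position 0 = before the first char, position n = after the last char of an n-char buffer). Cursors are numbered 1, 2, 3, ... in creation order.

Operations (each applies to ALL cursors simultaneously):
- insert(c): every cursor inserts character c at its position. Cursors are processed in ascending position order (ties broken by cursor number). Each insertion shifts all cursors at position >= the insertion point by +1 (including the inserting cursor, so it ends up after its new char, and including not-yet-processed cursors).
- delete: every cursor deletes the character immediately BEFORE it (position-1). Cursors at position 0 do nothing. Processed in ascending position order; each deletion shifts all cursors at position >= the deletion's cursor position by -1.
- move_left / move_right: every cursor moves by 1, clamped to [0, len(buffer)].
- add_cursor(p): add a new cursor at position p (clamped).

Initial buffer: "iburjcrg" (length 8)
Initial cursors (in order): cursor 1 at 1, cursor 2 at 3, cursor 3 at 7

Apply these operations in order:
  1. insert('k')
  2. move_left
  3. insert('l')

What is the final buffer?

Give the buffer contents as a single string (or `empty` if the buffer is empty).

After op 1 (insert('k')): buffer="ikbukrjcrkg" (len 11), cursors c1@2 c2@5 c3@10, authorship .1..2....3.
After op 2 (move_left): buffer="ikbukrjcrkg" (len 11), cursors c1@1 c2@4 c3@9, authorship .1..2....3.
After op 3 (insert('l')): buffer="ilkbulkrjcrlkg" (len 14), cursors c1@2 c2@6 c3@12, authorship .11..22....33.

Answer: ilkbulkrjcrlkg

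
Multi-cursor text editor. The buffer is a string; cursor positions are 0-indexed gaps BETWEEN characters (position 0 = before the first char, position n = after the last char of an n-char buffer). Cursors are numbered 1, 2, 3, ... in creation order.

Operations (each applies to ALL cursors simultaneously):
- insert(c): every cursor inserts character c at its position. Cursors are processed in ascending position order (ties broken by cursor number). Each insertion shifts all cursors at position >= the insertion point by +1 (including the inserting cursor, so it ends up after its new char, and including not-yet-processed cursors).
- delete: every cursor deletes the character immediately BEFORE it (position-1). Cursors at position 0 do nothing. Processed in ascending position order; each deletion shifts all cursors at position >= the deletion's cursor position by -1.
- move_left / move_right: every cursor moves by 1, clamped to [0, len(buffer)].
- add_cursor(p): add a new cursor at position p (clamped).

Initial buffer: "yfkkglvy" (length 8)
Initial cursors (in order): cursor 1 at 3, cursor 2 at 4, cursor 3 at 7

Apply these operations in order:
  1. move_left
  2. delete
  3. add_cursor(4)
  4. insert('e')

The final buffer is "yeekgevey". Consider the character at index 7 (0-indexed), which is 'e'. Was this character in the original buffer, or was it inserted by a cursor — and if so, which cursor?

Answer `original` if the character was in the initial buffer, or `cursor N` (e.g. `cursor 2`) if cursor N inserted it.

After op 1 (move_left): buffer="yfkkglvy" (len 8), cursors c1@2 c2@3 c3@6, authorship ........
After op 2 (delete): buffer="ykgvy" (len 5), cursors c1@1 c2@1 c3@3, authorship .....
After op 3 (add_cursor(4)): buffer="ykgvy" (len 5), cursors c1@1 c2@1 c3@3 c4@4, authorship .....
After op 4 (insert('e')): buffer="yeekgevey" (len 9), cursors c1@3 c2@3 c3@6 c4@8, authorship .12..3.4.
Authorship (.=original, N=cursor N): . 1 2 . . 3 . 4 .
Index 7: author = 4

Answer: cursor 4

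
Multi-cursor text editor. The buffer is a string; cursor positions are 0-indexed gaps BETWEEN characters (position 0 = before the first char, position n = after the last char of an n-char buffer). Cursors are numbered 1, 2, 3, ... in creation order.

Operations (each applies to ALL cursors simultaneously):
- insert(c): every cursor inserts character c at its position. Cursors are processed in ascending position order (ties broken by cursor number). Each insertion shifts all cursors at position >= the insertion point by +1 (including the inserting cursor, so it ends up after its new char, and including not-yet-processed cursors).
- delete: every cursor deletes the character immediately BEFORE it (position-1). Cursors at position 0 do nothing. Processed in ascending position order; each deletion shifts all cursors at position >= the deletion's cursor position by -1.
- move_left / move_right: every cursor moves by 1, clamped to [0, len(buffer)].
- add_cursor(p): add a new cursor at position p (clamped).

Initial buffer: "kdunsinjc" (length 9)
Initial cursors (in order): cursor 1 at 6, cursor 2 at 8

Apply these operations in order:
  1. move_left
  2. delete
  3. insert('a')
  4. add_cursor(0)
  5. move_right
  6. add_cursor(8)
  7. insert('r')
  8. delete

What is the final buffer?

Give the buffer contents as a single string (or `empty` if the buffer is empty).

After op 1 (move_left): buffer="kdunsinjc" (len 9), cursors c1@5 c2@7, authorship .........
After op 2 (delete): buffer="kdunijc" (len 7), cursors c1@4 c2@5, authorship .......
After op 3 (insert('a')): buffer="kdunaiajc" (len 9), cursors c1@5 c2@7, authorship ....1.2..
After op 4 (add_cursor(0)): buffer="kdunaiajc" (len 9), cursors c3@0 c1@5 c2@7, authorship ....1.2..
After op 5 (move_right): buffer="kdunaiajc" (len 9), cursors c3@1 c1@6 c2@8, authorship ....1.2..
After op 6 (add_cursor(8)): buffer="kdunaiajc" (len 9), cursors c3@1 c1@6 c2@8 c4@8, authorship ....1.2..
After op 7 (insert('r')): buffer="krdunairajrrc" (len 13), cursors c3@2 c1@8 c2@12 c4@12, authorship .3...1.12.24.
After op 8 (delete): buffer="kdunaiajc" (len 9), cursors c3@1 c1@6 c2@8 c4@8, authorship ....1.2..

Answer: kdunaiajc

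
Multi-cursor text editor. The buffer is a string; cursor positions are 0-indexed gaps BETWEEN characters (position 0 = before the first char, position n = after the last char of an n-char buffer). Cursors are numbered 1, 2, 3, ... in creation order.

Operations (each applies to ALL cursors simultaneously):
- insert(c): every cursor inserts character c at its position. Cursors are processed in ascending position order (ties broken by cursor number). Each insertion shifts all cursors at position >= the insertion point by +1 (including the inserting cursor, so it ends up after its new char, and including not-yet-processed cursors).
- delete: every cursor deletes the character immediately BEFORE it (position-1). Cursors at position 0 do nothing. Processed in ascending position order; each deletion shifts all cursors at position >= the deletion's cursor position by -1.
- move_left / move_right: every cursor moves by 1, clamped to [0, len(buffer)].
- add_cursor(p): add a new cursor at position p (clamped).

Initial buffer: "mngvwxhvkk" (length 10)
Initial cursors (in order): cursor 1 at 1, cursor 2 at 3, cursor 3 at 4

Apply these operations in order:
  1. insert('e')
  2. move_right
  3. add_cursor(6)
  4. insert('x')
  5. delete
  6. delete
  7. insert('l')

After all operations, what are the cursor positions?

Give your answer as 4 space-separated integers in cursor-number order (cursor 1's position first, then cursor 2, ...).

After op 1 (insert('e')): buffer="mengevewxhvkk" (len 13), cursors c1@2 c2@5 c3@7, authorship .1..2.3......
After op 2 (move_right): buffer="mengevewxhvkk" (len 13), cursors c1@3 c2@6 c3@8, authorship .1..2.3......
After op 3 (add_cursor(6)): buffer="mengevewxhvkk" (len 13), cursors c1@3 c2@6 c4@6 c3@8, authorship .1..2.3......
After op 4 (insert('x')): buffer="menxgevxxewxxhvkk" (len 17), cursors c1@4 c2@9 c4@9 c3@12, authorship .1.1.2.243.3.....
After op 5 (delete): buffer="mengevewxhvkk" (len 13), cursors c1@3 c2@6 c4@6 c3@8, authorship .1..2.3......
After op 6 (delete): buffer="megexhvkk" (len 9), cursors c1@2 c2@3 c4@3 c3@4, authorship .1.3.....
After op 7 (insert('l')): buffer="melgllelxhvkk" (len 13), cursors c1@3 c2@6 c4@6 c3@8, authorship .11.2433.....

Answer: 3 6 8 6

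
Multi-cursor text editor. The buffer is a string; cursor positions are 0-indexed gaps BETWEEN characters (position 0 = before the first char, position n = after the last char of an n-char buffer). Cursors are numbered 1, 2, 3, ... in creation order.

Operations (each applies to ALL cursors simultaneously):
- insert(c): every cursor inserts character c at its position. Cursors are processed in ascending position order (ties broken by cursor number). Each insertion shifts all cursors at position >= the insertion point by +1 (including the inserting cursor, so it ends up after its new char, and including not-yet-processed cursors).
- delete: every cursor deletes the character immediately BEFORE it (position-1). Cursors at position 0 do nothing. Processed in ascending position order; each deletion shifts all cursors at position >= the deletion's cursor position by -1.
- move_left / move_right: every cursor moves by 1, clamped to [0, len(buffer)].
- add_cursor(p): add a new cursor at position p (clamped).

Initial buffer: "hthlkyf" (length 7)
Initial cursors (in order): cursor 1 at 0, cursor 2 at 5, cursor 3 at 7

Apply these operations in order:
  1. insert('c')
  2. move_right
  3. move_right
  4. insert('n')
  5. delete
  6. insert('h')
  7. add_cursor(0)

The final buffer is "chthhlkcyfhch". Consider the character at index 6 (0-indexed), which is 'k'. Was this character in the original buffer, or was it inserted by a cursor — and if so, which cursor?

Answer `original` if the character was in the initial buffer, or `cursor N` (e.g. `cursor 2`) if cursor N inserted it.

After op 1 (insert('c')): buffer="chthlkcyfc" (len 10), cursors c1@1 c2@7 c3@10, authorship 1.....2..3
After op 2 (move_right): buffer="chthlkcyfc" (len 10), cursors c1@2 c2@8 c3@10, authorship 1.....2..3
After op 3 (move_right): buffer="chthlkcyfc" (len 10), cursors c1@3 c2@9 c3@10, authorship 1.....2..3
After op 4 (insert('n')): buffer="chtnhlkcyfncn" (len 13), cursors c1@4 c2@11 c3@13, authorship 1..1...2..233
After op 5 (delete): buffer="chthlkcyfc" (len 10), cursors c1@3 c2@9 c3@10, authorship 1.....2..3
After op 6 (insert('h')): buffer="chthhlkcyfhch" (len 13), cursors c1@4 c2@11 c3@13, authorship 1..1...2..233
After op 7 (add_cursor(0)): buffer="chthhlkcyfhch" (len 13), cursors c4@0 c1@4 c2@11 c3@13, authorship 1..1...2..233
Authorship (.=original, N=cursor N): 1 . . 1 . . . 2 . . 2 3 3
Index 6: author = original

Answer: original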